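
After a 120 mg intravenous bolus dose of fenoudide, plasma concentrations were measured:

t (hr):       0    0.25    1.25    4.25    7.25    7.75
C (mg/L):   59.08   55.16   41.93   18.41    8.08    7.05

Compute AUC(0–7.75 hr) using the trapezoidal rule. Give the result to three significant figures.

Trapezoidal AUC_0→7.75:
  [0→0.25]: (59.08+55.16)/2 × 0.25 = 14.28
  [0.25→1.25]: (55.16+41.93)/2 × 1 = 48.545
  [1.25→4.25]: (41.93+18.41)/2 × 3 = 90.51
  [4.25→7.25]: (18.41+8.08)/2 × 3 = 39.735
  [7.25→7.75]: (8.08+7.05)/2 × 0.5 = 3.7825
  Sum = 196.8525 mg/L·hr

AUC = 197 mg/L·hr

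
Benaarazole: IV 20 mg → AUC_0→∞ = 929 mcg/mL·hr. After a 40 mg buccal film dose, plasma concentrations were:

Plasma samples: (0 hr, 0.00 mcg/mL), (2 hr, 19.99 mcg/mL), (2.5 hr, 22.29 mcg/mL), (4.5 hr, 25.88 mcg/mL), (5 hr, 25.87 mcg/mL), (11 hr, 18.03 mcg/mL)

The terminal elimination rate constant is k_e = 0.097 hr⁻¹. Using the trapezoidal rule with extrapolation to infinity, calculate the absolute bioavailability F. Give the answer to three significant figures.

F = 0.220

Trapezoidal AUC_0→11 (buccal film):
  [0→2]: (0.00+19.99)/2 × 2 = 19.99
  [2→2.5]: (19.99+22.29)/2 × 0.5 = 10.57
  [2.5→4.5]: (22.29+25.88)/2 × 2 = 48.17
  [4.5→5]: (25.88+25.87)/2 × 0.5 = 12.9375
  [5→11]: (25.87+18.03)/2 × 6 = 131.7
  Sum = 223.3675 mcg/mL·hr
Tail: C_last/k_e = 18.03/0.097 = 185.876
AUC_0→∞ (buccal film) = 223.3675 + 185.876 = 409.2435 mcg/mL·hr
F = (AUC_ev/D_ev)/(AUC_iv/D_iv) = (409.2435/40)/(929/20) = 10.2311/46.45 = 0.2203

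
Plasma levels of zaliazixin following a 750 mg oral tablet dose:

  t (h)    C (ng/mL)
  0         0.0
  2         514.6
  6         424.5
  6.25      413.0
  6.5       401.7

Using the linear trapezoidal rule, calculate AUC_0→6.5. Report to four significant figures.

Trapezoidal AUC_0→6.5:
  [0→2]: (0.0+514.6)/2 × 2 = 514.6
  [2→6]: (514.6+424.5)/2 × 4 = 1878.2
  [6→6.25]: (424.5+413.0)/2 × 0.25 = 104.6875
  [6.25→6.5]: (413.0+401.7)/2 × 0.25 = 101.8375
  Sum = 2599.325 ng/mL·h

AUC = 2599 ng/mL·h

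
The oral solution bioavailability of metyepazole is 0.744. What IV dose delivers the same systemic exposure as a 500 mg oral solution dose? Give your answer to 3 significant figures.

D_iv = 372 mg

Systemic exposure from an extravascular dose = F × D_ev, so the equivalent IV dose is F × D_ev.
D_iv = F × D_ev = 0.744 × 500 = 372 mg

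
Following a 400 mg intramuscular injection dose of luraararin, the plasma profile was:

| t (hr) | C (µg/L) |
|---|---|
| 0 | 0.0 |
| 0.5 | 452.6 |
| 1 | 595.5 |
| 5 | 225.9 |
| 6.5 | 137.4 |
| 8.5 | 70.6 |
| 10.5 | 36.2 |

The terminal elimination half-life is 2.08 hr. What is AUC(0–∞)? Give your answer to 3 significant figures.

Trapezoidal AUC_0→10.5:
  [0→0.5]: (0.0+452.6)/2 × 0.5 = 113.15
  [0.5→1]: (452.6+595.5)/2 × 0.5 = 262.025
  [1→5]: (595.5+225.9)/2 × 4 = 1642.8
  [5→6.5]: (225.9+137.4)/2 × 1.5 = 272.475
  [6.5→8.5]: (137.4+70.6)/2 × 2 = 208.0
  [8.5→10.5]: (70.6+36.2)/2 × 2 = 106.8
  Sum = 2605.25 µg/L·hr
k_e = ln2 / t½ = 0.693147 / 2.08 = 0.3332 hr^-1
Extrapolated tail: C_last / k_e = 36.2 / 0.3332 = 108.643
AUC_0→∞ = 2605.25 + 108.643 = 2713.893 µg/L·hr

AUC = 2710 µg/L·hr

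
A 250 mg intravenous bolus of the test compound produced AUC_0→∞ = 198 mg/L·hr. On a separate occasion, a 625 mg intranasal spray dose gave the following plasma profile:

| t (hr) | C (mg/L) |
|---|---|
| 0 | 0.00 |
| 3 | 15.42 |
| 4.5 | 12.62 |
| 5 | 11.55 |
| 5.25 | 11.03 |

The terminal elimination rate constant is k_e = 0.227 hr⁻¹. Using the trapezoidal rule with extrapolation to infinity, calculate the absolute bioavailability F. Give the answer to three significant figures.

F = 0.205

Trapezoidal AUC_0→5.25 (intranasal spray):
  [0→3]: (0.00+15.42)/2 × 3 = 23.13
  [3→4.5]: (15.42+12.62)/2 × 1.5 = 21.03
  [4.5→5]: (12.62+11.55)/2 × 0.5 = 6.0425
  [5→5.25]: (11.55+11.03)/2 × 0.25 = 2.8225
  Sum = 53.025 mg/L·hr
Tail: C_last/k_e = 11.03/0.227 = 48.590
AUC_0→∞ (intranasal spray) = 53.025 + 48.590 = 101.615 mg/L·hr
F = (AUC_ev/D_ev)/(AUC_iv/D_iv) = (101.615/625)/(198/250) = 0.162584/0.792 = 0.2053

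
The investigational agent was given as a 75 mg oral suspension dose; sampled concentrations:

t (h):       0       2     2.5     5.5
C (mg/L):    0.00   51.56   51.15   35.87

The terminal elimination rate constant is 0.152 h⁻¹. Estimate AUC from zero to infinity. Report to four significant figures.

AUC = 443.8 mg/L·h

Trapezoidal AUC_0→5.5:
  [0→2]: (0.00+51.56)/2 × 2 = 51.56
  [2→2.5]: (51.56+51.15)/2 × 0.5 = 25.6775
  [2.5→5.5]: (51.15+35.87)/2 × 3 = 130.53
  Sum = 207.7675 mg/L·h
Extrapolated tail: C_last / k_e = 35.87 / 0.152 = 235.987
AUC_0→∞ = 207.7675 + 235.987 = 443.7545 mg/L·h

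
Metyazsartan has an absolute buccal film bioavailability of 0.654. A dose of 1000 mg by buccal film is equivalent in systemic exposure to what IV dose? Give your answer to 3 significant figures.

Systemic exposure from an extravascular dose = F × D_ev, so the equivalent IV dose is F × D_ev.
D_iv = F × D_ev = 0.654 × 1000 = 654 mg

D_iv = 654 mg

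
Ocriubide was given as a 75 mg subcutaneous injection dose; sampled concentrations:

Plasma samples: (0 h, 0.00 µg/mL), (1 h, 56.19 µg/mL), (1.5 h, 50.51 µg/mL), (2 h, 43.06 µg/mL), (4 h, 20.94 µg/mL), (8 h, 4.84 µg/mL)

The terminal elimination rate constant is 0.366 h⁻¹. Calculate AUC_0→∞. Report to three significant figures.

AUC = 207 µg/mL·h

Trapezoidal AUC_0→8:
  [0→1]: (0.00+56.19)/2 × 1 = 28.095
  [1→1.5]: (56.19+50.51)/2 × 0.5 = 26.675
  [1.5→2]: (50.51+43.06)/2 × 0.5 = 23.3925
  [2→4]: (43.06+20.94)/2 × 2 = 64.0
  [4→8]: (20.94+4.84)/2 × 4 = 51.56
  Sum = 193.7225 µg/mL·h
Extrapolated tail: C_last / k_e = 4.84 / 0.366 = 13.224
AUC_0→∞ = 193.7225 + 13.224 = 206.9465 µg/mL·h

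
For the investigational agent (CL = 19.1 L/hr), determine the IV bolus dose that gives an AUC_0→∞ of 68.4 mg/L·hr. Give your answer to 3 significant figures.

Dose_iv = CL × AUC_0→∞
     = 19.1 × 68.4 = 1306.44 mg

Dose = 1310 mg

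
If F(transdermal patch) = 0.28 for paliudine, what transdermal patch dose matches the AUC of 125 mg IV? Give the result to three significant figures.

For equal systemic exposure: F × D_ev = D_iv
D_ev = D_iv / F = 125 / 0.28 = 446.429 mg

D_transdermal = 446 mg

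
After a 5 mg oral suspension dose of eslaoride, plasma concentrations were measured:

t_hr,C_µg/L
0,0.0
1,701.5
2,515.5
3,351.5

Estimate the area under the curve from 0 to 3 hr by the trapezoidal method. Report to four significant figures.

AUC = 1393 µg/L·hr

Trapezoidal AUC_0→3:
  [0→1]: (0.0+701.5)/2 × 1 = 350.75
  [1→2]: (701.5+515.5)/2 × 1 = 608.5
  [2→3]: (515.5+351.5)/2 × 1 = 433.5
  Sum = 1392.75 µg/L·hr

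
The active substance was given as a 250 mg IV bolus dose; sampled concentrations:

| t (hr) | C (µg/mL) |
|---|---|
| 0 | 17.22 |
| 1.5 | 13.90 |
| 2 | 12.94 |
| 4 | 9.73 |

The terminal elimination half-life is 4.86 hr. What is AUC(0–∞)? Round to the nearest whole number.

AUC = 121 µg/mL·hr

Trapezoidal AUC_0→4:
  [0→1.5]: (17.22+13.90)/2 × 1.5 = 23.34
  [1.5→2]: (13.90+12.94)/2 × 0.5 = 6.71
  [2→4]: (12.94+9.73)/2 × 2 = 22.67
  Sum = 52.72 µg/mL·hr
k_e = ln2 / t½ = 0.693147 / 4.86 = 0.1426 hr^-1
Extrapolated tail: C_last / k_e = 9.73 / 0.1426 = 68.233
AUC_0→∞ = 52.72 + 68.233 = 120.953 µg/mL·hr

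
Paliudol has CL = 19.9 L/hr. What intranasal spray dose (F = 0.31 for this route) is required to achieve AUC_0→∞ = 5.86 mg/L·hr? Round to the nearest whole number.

Dose = 376 mg

Dose = CL × AUC_0→∞ / F
     = 19.9 × 5.86 / 0.31 = 376.174 mg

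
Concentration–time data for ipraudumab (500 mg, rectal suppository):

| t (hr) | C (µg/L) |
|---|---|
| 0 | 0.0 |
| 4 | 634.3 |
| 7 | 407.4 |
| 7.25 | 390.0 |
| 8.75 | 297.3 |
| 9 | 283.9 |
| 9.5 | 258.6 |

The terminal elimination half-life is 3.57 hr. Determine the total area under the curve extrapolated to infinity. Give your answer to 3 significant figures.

AUC = 4990 µg/L·hr

Trapezoidal AUC_0→9.5:
  [0→4]: (0.0+634.3)/2 × 4 = 1268.6
  [4→7]: (634.3+407.4)/2 × 3 = 1562.55
  [7→7.25]: (407.4+390.0)/2 × 0.25 = 99.675
  [7.25→8.75]: (390.0+297.3)/2 × 1.5 = 515.475
  [8.75→9]: (297.3+283.9)/2 × 0.25 = 72.65
  [9→9.5]: (283.9+258.6)/2 × 0.5 = 135.625
  Sum = 3654.575 µg/L·hr
k_e = ln2 / t½ = 0.693147 / 3.57 = 0.1942 hr^-1
Extrapolated tail: C_last / k_e = 258.6 / 0.1942 = 1331.617
AUC_0→∞ = 3654.575 + 1331.617 = 4986.192 µg/L·hr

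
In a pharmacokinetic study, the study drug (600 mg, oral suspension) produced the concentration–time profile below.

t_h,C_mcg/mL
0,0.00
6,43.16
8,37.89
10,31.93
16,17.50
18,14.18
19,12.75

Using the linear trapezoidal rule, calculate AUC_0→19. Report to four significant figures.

Trapezoidal AUC_0→19:
  [0→6]: (0.00+43.16)/2 × 6 = 129.48
  [6→8]: (43.16+37.89)/2 × 2 = 81.05
  [8→10]: (37.89+31.93)/2 × 2 = 69.82
  [10→16]: (31.93+17.50)/2 × 6 = 148.29
  [16→18]: (17.50+14.18)/2 × 2 = 31.68
  [18→19]: (14.18+12.75)/2 × 1 = 13.465
  Sum = 473.785 mcg/mL·h

AUC = 473.8 mcg/mL·h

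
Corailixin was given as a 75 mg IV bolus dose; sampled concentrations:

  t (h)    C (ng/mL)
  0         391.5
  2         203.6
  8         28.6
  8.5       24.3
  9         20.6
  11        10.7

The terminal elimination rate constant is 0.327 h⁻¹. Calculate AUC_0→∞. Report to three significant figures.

Trapezoidal AUC_0→11:
  [0→2]: (391.5+203.6)/2 × 2 = 595.1
  [2→8]: (203.6+28.6)/2 × 6 = 696.6
  [8→8.5]: (28.6+24.3)/2 × 0.5 = 13.225
  [8.5→9]: (24.3+20.6)/2 × 0.5 = 11.225
  [9→11]: (20.6+10.7)/2 × 2 = 31.3
  Sum = 1347.45 ng/mL·h
Extrapolated tail: C_last / k_e = 10.7 / 0.327 = 32.722
AUC_0→∞ = 1347.45 + 32.722 = 1380.172 ng/mL·h

AUC = 1380 ng/mL·h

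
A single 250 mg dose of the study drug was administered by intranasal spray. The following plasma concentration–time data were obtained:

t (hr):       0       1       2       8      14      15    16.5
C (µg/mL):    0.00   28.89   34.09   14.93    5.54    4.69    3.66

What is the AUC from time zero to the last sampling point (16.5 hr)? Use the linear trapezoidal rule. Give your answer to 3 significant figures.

Trapezoidal AUC_0→16.5:
  [0→1]: (0.00+28.89)/2 × 1 = 14.445
  [1→2]: (28.89+34.09)/2 × 1 = 31.49
  [2→8]: (34.09+14.93)/2 × 6 = 147.06
  [8→14]: (14.93+5.54)/2 × 6 = 61.41
  [14→15]: (5.54+4.69)/2 × 1 = 5.115
  [15→16.5]: (4.69+3.66)/2 × 1.5 = 6.2625
  Sum = 265.7825 µg/mL·hr

AUC = 266 µg/mL·hr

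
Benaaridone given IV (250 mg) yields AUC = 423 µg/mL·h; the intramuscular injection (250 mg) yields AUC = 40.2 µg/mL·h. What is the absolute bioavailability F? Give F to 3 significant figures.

F = 0.0950

F = (AUC_ev / D_ev) / (AUC_iv / D_iv)
  = (40.2/250) / (423/250)
  = 0.1608 / 1.692 = 0.0950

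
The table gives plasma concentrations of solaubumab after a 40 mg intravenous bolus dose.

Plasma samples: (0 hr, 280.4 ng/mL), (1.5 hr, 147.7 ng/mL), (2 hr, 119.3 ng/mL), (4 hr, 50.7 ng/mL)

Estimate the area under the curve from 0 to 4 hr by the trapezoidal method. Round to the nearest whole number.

AUC = 558 ng/mL·hr

Trapezoidal AUC_0→4:
  [0→1.5]: (280.4+147.7)/2 × 1.5 = 321.075
  [1.5→2]: (147.7+119.3)/2 × 0.5 = 66.75
  [2→4]: (119.3+50.7)/2 × 2 = 170.0
  Sum = 557.825 ng/mL·hr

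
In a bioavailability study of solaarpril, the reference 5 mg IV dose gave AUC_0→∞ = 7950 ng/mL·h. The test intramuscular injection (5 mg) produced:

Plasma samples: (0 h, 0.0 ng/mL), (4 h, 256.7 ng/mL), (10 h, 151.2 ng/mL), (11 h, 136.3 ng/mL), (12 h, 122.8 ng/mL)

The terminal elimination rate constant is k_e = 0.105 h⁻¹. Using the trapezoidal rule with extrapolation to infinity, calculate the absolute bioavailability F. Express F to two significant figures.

Trapezoidal AUC_0→12 (intramuscular injection):
  [0→4]: (0.0+256.7)/2 × 4 = 513.4
  [4→10]: (256.7+151.2)/2 × 6 = 1223.7
  [10→11]: (151.2+136.3)/2 × 1 = 143.75
  [11→12]: (136.3+122.8)/2 × 1 = 129.55
  Sum = 2010.4 ng/mL·h
Tail: C_last/k_e = 122.8/0.105 = 1169.524
AUC_0→∞ (intramuscular injection) = 2010.4 + 1169.524 = 3179.924 ng/mL·h
F = (AUC_ev/D_ev)/(AUC_iv/D_iv) = (3179.924/5)/(7950/5) = 635.9848/1590 = 0.4000

F = 0.40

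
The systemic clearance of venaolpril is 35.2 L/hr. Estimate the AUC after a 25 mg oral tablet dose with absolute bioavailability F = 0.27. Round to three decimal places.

AUC_0→∞ = F × Dose / CL
        = 0.27 × 25 / 35.2 = 0.191761 mg/L·hr

AUC = 0.192 mg/L·hr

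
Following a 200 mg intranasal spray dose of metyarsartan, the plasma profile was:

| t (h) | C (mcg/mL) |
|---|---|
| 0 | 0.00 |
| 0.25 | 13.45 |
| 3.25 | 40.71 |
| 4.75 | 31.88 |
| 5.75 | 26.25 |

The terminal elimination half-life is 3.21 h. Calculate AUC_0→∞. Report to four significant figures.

AUC = 288.0 mcg/mL·h

Trapezoidal AUC_0→5.75:
  [0→0.25]: (0.00+13.45)/2 × 0.25 = 1.68125
  [0.25→3.25]: (13.45+40.71)/2 × 3 = 81.24
  [3.25→4.75]: (40.71+31.88)/2 × 1.5 = 54.4425
  [4.75→5.75]: (31.88+26.25)/2 × 1 = 29.065
  Sum = 166.42875 mcg/mL·h
k_e = ln2 / t½ = 0.693147 / 3.21 = 0.2159 h^-1
Extrapolated tail: C_last / k_e = 26.25 / 0.2159 = 121.584
AUC_0→∞ = 166.42875 + 121.584 = 288.01275 mcg/mL·h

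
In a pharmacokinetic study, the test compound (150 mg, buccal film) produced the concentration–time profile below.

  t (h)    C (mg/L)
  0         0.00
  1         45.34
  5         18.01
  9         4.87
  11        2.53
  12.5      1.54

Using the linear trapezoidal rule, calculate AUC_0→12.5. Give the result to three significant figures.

AUC = 206 mg/L·h

Trapezoidal AUC_0→12.5:
  [0→1]: (0.00+45.34)/2 × 1 = 22.67
  [1→5]: (45.34+18.01)/2 × 4 = 126.7
  [5→9]: (18.01+4.87)/2 × 4 = 45.76
  [9→11]: (4.87+2.53)/2 × 2 = 7.4
  [11→12.5]: (2.53+1.54)/2 × 1.5 = 3.0525
  Sum = 205.5825 mg/L·h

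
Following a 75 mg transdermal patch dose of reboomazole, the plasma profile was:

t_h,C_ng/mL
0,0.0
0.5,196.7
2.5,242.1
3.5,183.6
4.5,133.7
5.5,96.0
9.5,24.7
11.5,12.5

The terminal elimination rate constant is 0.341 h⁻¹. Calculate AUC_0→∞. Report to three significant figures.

AUC = 1290 ng/mL·h

Trapezoidal AUC_0→11.5:
  [0→0.5]: (0.0+196.7)/2 × 0.5 = 49.175
  [0.5→2.5]: (196.7+242.1)/2 × 2 = 438.8
  [2.5→3.5]: (242.1+183.6)/2 × 1 = 212.85
  [3.5→4.5]: (183.6+133.7)/2 × 1 = 158.65
  [4.5→5.5]: (133.7+96.0)/2 × 1 = 114.85
  [5.5→9.5]: (96.0+24.7)/2 × 4 = 241.4
  [9.5→11.5]: (24.7+12.5)/2 × 2 = 37.2
  Sum = 1252.925 ng/mL·h
Extrapolated tail: C_last / k_e = 12.5 / 0.341 = 36.657
AUC_0→∞ = 1252.925 + 36.657 = 1289.582 ng/mL·h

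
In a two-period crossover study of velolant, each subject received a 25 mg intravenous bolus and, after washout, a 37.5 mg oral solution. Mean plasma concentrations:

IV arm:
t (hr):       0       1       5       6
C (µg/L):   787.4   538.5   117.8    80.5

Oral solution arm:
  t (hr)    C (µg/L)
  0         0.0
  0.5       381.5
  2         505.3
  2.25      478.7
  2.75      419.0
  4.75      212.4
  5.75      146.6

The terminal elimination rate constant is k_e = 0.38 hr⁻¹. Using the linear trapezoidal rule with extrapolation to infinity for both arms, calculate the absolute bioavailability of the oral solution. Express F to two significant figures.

Trapezoidal AUC_0→6 (IV):
  [0→1]: (787.4+538.5)/2 × 1 = 662.95
  [1→5]: (538.5+117.8)/2 × 4 = 1312.6
  [5→6]: (117.8+80.5)/2 × 1 = 99.15
  Sum = 2074.7 µg/L·hr
IV tail: 80.5/0.38 = 211.842; AUC_iv,0→∞ = 2074.7 + 211.842 = 2286.542 µg/L·hr
Trapezoidal AUC_0→5.75 (oral solution):
  [0→0.5]: (0.0+381.5)/2 × 0.5 = 95.375
  [0.5→2]: (381.5+505.3)/2 × 1.5 = 665.1
  [2→2.25]: (505.3+478.7)/2 × 0.25 = 123.0
  [2.25→2.75]: (478.7+419.0)/2 × 0.5 = 224.425
  [2.75→4.75]: (419.0+212.4)/2 × 2 = 631.4
  [4.75→5.75]: (212.4+146.6)/2 × 1 = 179.5
  Sum = 1918.8 µg/L·hr
oral solution tail: 146.6/0.38 = 385.789; AUC_ev,0→∞ = 1918.8 + 385.789 = 2304.589 µg/L·hr
F = (AUC_ev/D_ev)/(AUC_iv/D_iv) = (2304.589/37.5)/(2286.542/25) = 61.4557/91.46168 = 0.6719

F = 0.67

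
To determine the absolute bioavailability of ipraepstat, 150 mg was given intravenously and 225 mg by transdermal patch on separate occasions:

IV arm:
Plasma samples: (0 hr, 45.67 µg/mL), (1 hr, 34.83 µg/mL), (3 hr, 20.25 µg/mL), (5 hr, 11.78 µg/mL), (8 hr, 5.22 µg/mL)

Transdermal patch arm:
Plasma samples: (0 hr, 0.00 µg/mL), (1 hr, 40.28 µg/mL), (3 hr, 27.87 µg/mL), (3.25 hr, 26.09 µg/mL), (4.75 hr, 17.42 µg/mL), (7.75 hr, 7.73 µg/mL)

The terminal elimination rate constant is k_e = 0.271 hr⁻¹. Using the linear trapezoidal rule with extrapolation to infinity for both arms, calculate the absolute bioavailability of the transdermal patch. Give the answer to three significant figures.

F = 0.751

Trapezoidal AUC_0→8 (IV):
  [0→1]: (45.67+34.83)/2 × 1 = 40.25
  [1→3]: (34.83+20.25)/2 × 2 = 55.08
  [3→5]: (20.25+11.78)/2 × 2 = 32.03
  [5→8]: (11.78+5.22)/2 × 3 = 25.5
  Sum = 152.86 µg/mL·hr
IV tail: 5.22/0.271 = 19.262; AUC_iv,0→∞ = 152.86 + 19.262 = 172.122 µg/mL·hr
Trapezoidal AUC_0→7.75 (transdermal patch):
  [0→1]: (0.00+40.28)/2 × 1 = 20.14
  [1→3]: (40.28+27.87)/2 × 2 = 68.15
  [3→3.25]: (27.87+26.09)/2 × 0.25 = 6.745
  [3.25→4.75]: (26.09+17.42)/2 × 1.5 = 32.6325
  [4.75→7.75]: (17.42+7.73)/2 × 3 = 37.725
  Sum = 165.3925 µg/mL·hr
transdermal patch tail: 7.73/0.271 = 28.524; AUC_ev,0→∞ = 165.3925 + 28.524 = 193.9165 µg/mL·hr
F = (AUC_ev/D_ev)/(AUC_iv/D_iv) = (193.9165/225)/(172.122/150) = 0.861851/1.14748 = 0.7511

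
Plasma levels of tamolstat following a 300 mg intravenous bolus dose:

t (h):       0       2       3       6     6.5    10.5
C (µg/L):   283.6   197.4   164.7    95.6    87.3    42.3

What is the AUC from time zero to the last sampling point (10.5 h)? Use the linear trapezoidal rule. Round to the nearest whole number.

AUC = 1357 µg/L·h

Trapezoidal AUC_0→10.5:
  [0→2]: (283.6+197.4)/2 × 2 = 481.0
  [2→3]: (197.4+164.7)/2 × 1 = 181.05
  [3→6]: (164.7+95.6)/2 × 3 = 390.45
  [6→6.5]: (95.6+87.3)/2 × 0.5 = 45.725
  [6.5→10.5]: (87.3+42.3)/2 × 4 = 259.2
  Sum = 1357.425 µg/L·h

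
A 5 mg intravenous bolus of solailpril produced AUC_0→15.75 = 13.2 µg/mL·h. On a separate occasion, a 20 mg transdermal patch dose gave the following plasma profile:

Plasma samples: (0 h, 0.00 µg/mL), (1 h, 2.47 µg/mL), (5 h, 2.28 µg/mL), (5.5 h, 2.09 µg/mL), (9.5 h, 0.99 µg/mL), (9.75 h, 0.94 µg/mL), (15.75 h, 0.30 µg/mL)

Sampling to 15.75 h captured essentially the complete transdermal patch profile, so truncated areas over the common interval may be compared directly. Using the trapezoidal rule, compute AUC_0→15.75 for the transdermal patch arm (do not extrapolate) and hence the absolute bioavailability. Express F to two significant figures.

Trapezoidal AUC_0→15.75 (transdermal patch):
  [0→1]: (0.00+2.47)/2 × 1 = 1.235
  [1→5]: (2.47+2.28)/2 × 4 = 9.5
  [5→5.5]: (2.28+2.09)/2 × 0.5 = 1.0925
  [5.5→9.5]: (2.09+0.99)/2 × 4 = 6.16
  [9.5→9.75]: (0.99+0.94)/2 × 0.25 = 0.24125
  [9.75→15.75]: (0.94+0.30)/2 × 6 = 3.72
  Sum = 21.94875 µg/mL·h
F = (AUC_ev/D_ev)/(AUC_iv/D_iv) = (21.94875/20)/(13.2/5) = 1.0974375/2.64 = 0.4157

F = 0.42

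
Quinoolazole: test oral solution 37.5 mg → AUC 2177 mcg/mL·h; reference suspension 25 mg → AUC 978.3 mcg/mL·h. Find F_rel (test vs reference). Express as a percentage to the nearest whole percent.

F_rel = 148%

F_rel = (AUC_test/D_test) / (AUC_ref/D_ref)
      = (2177/37.5) / (978.3/25)
      = 58.0533 / 39.132 = 1.4835 = 148.35%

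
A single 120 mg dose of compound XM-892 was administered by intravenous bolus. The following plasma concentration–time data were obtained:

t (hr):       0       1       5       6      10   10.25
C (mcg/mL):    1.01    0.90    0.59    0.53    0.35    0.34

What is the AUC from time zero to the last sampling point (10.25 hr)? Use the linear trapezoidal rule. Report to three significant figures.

Trapezoidal AUC_0→10.25:
  [0→1]: (1.01+0.90)/2 × 1 = 0.955
  [1→5]: (0.90+0.59)/2 × 4 = 2.98
  [5→6]: (0.59+0.53)/2 × 1 = 0.56
  [6→10]: (0.53+0.35)/2 × 4 = 1.76
  [10→10.25]: (0.35+0.34)/2 × 0.25 = 0.08625
  Sum = 6.34125 mcg/mL·hr

AUC = 6.34 mcg/mL·hr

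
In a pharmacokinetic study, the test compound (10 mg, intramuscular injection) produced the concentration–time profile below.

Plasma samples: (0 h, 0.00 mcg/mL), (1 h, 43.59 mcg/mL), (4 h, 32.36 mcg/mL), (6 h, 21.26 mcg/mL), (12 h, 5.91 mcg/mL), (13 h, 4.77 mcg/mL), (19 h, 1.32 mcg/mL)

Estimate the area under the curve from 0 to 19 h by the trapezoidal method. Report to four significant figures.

Trapezoidal AUC_0→19:
  [0→1]: (0.00+43.59)/2 × 1 = 21.795
  [1→4]: (43.59+32.36)/2 × 3 = 113.925
  [4→6]: (32.36+21.26)/2 × 2 = 53.62
  [6→12]: (21.26+5.91)/2 × 6 = 81.51
  [12→13]: (5.91+4.77)/2 × 1 = 5.34
  [13→19]: (4.77+1.32)/2 × 6 = 18.27
  Sum = 294.46 mcg/mL·h

AUC = 294.5 mcg/mL·h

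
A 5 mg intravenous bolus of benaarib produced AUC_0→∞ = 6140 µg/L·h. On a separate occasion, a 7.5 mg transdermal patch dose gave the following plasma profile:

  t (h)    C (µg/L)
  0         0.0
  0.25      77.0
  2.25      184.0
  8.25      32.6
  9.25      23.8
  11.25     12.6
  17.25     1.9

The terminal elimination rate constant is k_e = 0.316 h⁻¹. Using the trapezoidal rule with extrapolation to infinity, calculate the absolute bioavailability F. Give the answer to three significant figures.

F = 0.112

Trapezoidal AUC_0→17.25 (transdermal patch):
  [0→0.25]: (0.0+77.0)/2 × 0.25 = 9.625
  [0.25→2.25]: (77.0+184.0)/2 × 2 = 261.0
  [2.25→8.25]: (184.0+32.6)/2 × 6 = 649.8
  [8.25→9.25]: (32.6+23.8)/2 × 1 = 28.2
  [9.25→11.25]: (23.8+12.6)/2 × 2 = 36.4
  [11.25→17.25]: (12.6+1.9)/2 × 6 = 43.5
  Sum = 1028.525 µg/L·h
Tail: C_last/k_e = 1.9/0.316 = 6.013
AUC_0→∞ (transdermal patch) = 1028.525 + 6.013 = 1034.538 µg/L·h
F = (AUC_ev/D_ev)/(AUC_iv/D_iv) = (1034.538/7.5)/(6140/5) = 137.9384/1228 = 0.1123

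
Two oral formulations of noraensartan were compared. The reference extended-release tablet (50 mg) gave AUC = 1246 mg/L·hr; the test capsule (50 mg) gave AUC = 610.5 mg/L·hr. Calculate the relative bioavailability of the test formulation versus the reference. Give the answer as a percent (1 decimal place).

F_rel = (AUC_test/D_test) / (AUC_ref/D_ref)
      = (610.5/50) / (1246/50)
      = 12.21 / 24.92 = 0.4900 = 49.00%

F_rel = 49.0%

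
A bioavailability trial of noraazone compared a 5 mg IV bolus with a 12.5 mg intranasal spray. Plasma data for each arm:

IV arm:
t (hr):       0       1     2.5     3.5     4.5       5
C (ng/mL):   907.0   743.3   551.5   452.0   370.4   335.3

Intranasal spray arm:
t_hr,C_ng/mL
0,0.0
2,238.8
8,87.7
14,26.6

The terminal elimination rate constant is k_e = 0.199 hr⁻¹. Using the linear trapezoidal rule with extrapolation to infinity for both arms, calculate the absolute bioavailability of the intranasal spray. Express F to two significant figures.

Trapezoidal AUC_0→5 (IV):
  [0→1]: (907.0+743.3)/2 × 1 = 825.15
  [1→2.5]: (743.3+551.5)/2 × 1.5 = 971.1
  [2.5→3.5]: (551.5+452.0)/2 × 1 = 501.75
  [3.5→4.5]: (452.0+370.4)/2 × 1 = 411.2
  [4.5→5]: (370.4+335.3)/2 × 0.5 = 176.425
  Sum = 2885.625 ng/mL·hr
IV tail: 335.3/0.199 = 1684.925; AUC_iv,0→∞ = 2885.625 + 1684.925 = 4570.55 ng/mL·hr
Trapezoidal AUC_0→14 (intranasal spray):
  [0→2]: (0.0+238.8)/2 × 2 = 238.8
  [2→8]: (238.8+87.7)/2 × 6 = 979.5
  [8→14]: (87.7+26.6)/2 × 6 = 342.9
  Sum = 1561.2 ng/mL·hr
intranasal spray tail: 26.6/0.199 = 133.668; AUC_ev,0→∞ = 1561.2 + 133.668 = 1694.868 ng/mL·hr
F = (AUC_ev/D_ev)/(AUC_iv/D_iv) = (1694.868/12.5)/(4570.55/5) = 135.58944/914.11 = 0.1483

F = 0.15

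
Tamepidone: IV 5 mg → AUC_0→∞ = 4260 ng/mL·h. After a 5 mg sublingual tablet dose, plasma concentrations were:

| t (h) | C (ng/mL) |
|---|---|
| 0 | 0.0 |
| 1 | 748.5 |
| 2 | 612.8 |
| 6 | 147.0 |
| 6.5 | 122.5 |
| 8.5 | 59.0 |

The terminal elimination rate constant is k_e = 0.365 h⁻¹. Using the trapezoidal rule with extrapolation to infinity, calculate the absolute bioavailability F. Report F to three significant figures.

F = 0.701

Trapezoidal AUC_0→8.5 (sublingual tablet):
  [0→1]: (0.0+748.5)/2 × 1 = 374.25
  [1→2]: (748.5+612.8)/2 × 1 = 680.65
  [2→6]: (612.8+147.0)/2 × 4 = 1519.6
  [6→6.5]: (147.0+122.5)/2 × 0.5 = 67.375
  [6.5→8.5]: (122.5+59.0)/2 × 2 = 181.5
  Sum = 2823.375 ng/mL·h
Tail: C_last/k_e = 59.0/0.365 = 161.644
AUC_0→∞ (sublingual tablet) = 2823.375 + 161.644 = 2985.019 ng/mL·h
F = (AUC_ev/D_ev)/(AUC_iv/D_iv) = (2985.019/5)/(4260/5) = 597.0038/852 = 0.7007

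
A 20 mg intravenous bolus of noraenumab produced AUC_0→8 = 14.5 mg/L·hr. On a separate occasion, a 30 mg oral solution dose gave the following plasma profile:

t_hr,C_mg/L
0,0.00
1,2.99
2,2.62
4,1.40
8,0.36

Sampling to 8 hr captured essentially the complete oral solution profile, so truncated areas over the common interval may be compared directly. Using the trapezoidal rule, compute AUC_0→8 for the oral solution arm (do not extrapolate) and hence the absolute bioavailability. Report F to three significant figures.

F = 0.544

Trapezoidal AUC_0→8 (oral solution):
  [0→1]: (0.00+2.99)/2 × 1 = 1.495
  [1→2]: (2.99+2.62)/2 × 1 = 2.805
  [2→4]: (2.62+1.40)/2 × 2 = 4.02
  [4→8]: (1.40+0.36)/2 × 4 = 3.52
  Sum = 11.84 mg/L·hr
F = (AUC_ev/D_ev)/(AUC_iv/D_iv) = (11.84/30)/(14.5/20) = 0.394667/0.725 = 0.5444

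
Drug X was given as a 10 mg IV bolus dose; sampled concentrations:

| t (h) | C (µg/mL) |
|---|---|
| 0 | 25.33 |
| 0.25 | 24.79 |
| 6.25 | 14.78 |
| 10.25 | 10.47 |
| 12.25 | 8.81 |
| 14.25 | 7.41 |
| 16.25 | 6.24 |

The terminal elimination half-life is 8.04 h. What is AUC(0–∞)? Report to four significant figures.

AUC = 297.0 µg/mL·h

Trapezoidal AUC_0→16.25:
  [0→0.25]: (25.33+24.79)/2 × 0.25 = 6.265
  [0.25→6.25]: (24.79+14.78)/2 × 6 = 118.71
  [6.25→10.25]: (14.78+10.47)/2 × 4 = 50.5
  [10.25→12.25]: (10.47+8.81)/2 × 2 = 19.28
  [12.25→14.25]: (8.81+7.41)/2 × 2 = 16.22
  [14.25→16.25]: (7.41+6.24)/2 × 2 = 13.65
  Sum = 224.625 µg/mL·h
k_e = ln2 / t½ = 0.693147 / 8.04 = 0.0862 h^-1
Extrapolated tail: C_last / k_e = 6.24 / 0.0862 = 72.390
AUC_0→∞ = 224.625 + 72.390 = 297.015 µg/mL·h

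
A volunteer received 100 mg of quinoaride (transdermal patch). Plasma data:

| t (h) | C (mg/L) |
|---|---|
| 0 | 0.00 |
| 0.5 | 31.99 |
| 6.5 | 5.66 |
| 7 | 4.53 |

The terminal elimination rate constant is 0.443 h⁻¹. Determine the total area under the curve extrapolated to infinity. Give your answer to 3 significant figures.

Trapezoidal AUC_0→7:
  [0→0.5]: (0.00+31.99)/2 × 0.5 = 7.9975
  [0.5→6.5]: (31.99+5.66)/2 × 6 = 112.95
  [6.5→7]: (5.66+4.53)/2 × 0.5 = 2.5475
  Sum = 123.495 mg/L·h
Extrapolated tail: C_last / k_e = 4.53 / 0.443 = 10.226
AUC_0→∞ = 123.495 + 10.226 = 133.721 mg/L·h

AUC = 134 mg/L·h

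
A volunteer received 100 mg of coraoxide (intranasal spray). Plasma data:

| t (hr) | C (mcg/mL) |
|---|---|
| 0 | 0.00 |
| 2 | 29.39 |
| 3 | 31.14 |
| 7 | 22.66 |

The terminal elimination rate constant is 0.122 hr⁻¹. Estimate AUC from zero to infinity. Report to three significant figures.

AUC = 353 mcg/mL·hr

Trapezoidal AUC_0→7:
  [0→2]: (0.00+29.39)/2 × 2 = 29.39
  [2→3]: (29.39+31.14)/2 × 1 = 30.265
  [3→7]: (31.14+22.66)/2 × 4 = 107.6
  Sum = 167.255 mcg/mL·hr
Extrapolated tail: C_last / k_e = 22.66 / 0.122 = 185.738
AUC_0→∞ = 167.255 + 185.738 = 352.993 mcg/mL·hr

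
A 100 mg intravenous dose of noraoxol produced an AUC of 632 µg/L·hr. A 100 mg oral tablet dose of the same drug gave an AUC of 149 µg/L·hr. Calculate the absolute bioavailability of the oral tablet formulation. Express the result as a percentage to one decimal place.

F = (AUC_ev / D_ev) / (AUC_iv / D_iv)
  = (149/100) / (632/100)
  = 1.49 / 6.32 = 0.2358
  = 23.58%

F = 23.6%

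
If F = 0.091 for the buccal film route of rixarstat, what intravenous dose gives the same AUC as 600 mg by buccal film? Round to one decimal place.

Systemic exposure from an extravascular dose = F × D_ev, so the equivalent IV dose is F × D_ev.
D_iv = F × D_ev = 0.091 × 600 = 54.6 mg

D_iv = 54.6 mg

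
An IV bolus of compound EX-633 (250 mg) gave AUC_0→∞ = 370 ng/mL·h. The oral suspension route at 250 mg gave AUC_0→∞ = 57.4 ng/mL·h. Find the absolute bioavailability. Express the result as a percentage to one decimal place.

F = (AUC_ev / D_ev) / (AUC_iv / D_iv)
  = (57.4/250) / (370/250)
  = 0.2296 / 1.48 = 0.1551
  = 15.51%

F = 15.5%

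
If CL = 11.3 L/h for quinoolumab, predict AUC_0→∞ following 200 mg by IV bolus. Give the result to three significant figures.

AUC_0→∞ = Dose_iv / CL
        = 200 / 11.3 = 17.6991 mg/L·h

AUC = 17.7 mg/L·h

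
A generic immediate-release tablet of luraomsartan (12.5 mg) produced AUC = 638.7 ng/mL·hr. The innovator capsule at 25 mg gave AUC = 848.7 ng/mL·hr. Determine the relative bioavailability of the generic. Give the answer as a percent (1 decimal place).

F_rel = (AUC_test/D_test) / (AUC_ref/D_ref)
      = (638.7/12.5) / (848.7/25)
      = 51.096 / 33.948 = 1.5051 = 150.51%

F_rel = 150.5%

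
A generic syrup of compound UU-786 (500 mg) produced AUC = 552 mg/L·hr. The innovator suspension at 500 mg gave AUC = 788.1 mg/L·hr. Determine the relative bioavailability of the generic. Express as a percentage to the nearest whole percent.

F_rel = 70%

F_rel = (AUC_test/D_test) / (AUC_ref/D_ref)
      = (552/500) / (788.1/500)
      = 1.104 / 1.5762 = 0.7004 = 70.04%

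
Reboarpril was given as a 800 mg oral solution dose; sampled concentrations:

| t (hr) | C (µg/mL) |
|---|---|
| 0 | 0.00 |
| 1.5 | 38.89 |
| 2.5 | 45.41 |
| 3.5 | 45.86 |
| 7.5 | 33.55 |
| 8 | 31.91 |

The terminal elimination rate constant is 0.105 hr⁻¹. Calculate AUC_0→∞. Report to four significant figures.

Trapezoidal AUC_0→8:
  [0→1.5]: (0.00+38.89)/2 × 1.5 = 29.1675
  [1.5→2.5]: (38.89+45.41)/2 × 1 = 42.15
  [2.5→3.5]: (45.41+45.86)/2 × 1 = 45.635
  [3.5→7.5]: (45.86+33.55)/2 × 4 = 158.82
  [7.5→8]: (33.55+31.91)/2 × 0.5 = 16.365
  Sum = 292.1375 µg/mL·hr
Extrapolated tail: C_last / k_e = 31.91 / 0.105 = 303.905
AUC_0→∞ = 292.1375 + 303.905 = 596.0425 µg/mL·hr

AUC = 596.0 µg/mL·hr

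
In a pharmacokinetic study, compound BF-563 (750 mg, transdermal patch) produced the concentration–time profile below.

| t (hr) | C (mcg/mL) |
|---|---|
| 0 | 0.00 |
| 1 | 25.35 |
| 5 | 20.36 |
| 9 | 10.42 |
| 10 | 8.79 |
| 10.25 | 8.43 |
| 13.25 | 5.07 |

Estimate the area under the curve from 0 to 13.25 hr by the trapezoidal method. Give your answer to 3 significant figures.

Trapezoidal AUC_0→13.25:
  [0→1]: (0.00+25.35)/2 × 1 = 12.675
  [1→5]: (25.35+20.36)/2 × 4 = 91.42
  [5→9]: (20.36+10.42)/2 × 4 = 61.56
  [9→10]: (10.42+8.79)/2 × 1 = 9.605
  [10→10.25]: (8.79+8.43)/2 × 0.25 = 2.1525
  [10.25→13.25]: (8.43+5.07)/2 × 3 = 20.25
  Sum = 197.6625 mcg/mL·hr

AUC = 198 mcg/mL·hr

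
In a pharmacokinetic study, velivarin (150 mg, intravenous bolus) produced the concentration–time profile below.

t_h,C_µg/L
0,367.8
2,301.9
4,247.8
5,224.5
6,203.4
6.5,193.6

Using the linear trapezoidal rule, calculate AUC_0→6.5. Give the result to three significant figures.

AUC = 1770 µg/L·h

Trapezoidal AUC_0→6.5:
  [0→2]: (367.8+301.9)/2 × 2 = 669.7
  [2→4]: (301.9+247.8)/2 × 2 = 549.7
  [4→5]: (247.8+224.5)/2 × 1 = 236.15
  [5→6]: (224.5+203.4)/2 × 1 = 213.95
  [6→6.5]: (203.4+193.6)/2 × 0.5 = 99.25
  Sum = 1768.75 µg/L·h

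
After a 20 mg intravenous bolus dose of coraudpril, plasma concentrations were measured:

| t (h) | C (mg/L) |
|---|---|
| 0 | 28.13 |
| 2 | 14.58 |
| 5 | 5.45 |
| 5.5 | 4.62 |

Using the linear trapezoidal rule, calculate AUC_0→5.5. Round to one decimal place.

AUC = 75.3 mg/L·h

Trapezoidal AUC_0→5.5:
  [0→2]: (28.13+14.58)/2 × 2 = 42.71
  [2→5]: (14.58+5.45)/2 × 3 = 30.045
  [5→5.5]: (5.45+4.62)/2 × 0.5 = 2.5175
  Sum = 75.2725 mg/L·h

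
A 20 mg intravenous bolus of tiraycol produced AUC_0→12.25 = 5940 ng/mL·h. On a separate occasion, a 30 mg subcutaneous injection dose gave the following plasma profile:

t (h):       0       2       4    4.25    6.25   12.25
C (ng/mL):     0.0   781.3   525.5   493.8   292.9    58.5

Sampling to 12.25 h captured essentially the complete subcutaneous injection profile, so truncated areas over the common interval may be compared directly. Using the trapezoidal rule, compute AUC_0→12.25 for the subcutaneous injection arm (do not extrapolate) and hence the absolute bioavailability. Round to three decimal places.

Trapezoidal AUC_0→12.25 (subcutaneous injection):
  [0→2]: (0.0+781.3)/2 × 2 = 781.3
  [2→4]: (781.3+525.5)/2 × 2 = 1306.8
  [4→4.25]: (525.5+493.8)/2 × 0.25 = 127.4125
  [4.25→6.25]: (493.8+292.9)/2 × 2 = 786.7
  [6.25→12.25]: (292.9+58.5)/2 × 6 = 1054.2
  Sum = 4056.4125 ng/mL·h
F = (AUC_ev/D_ev)/(AUC_iv/D_iv) = (4056.4125/30)/(5940/20) = 135.21375/297 = 0.4553

F = 0.455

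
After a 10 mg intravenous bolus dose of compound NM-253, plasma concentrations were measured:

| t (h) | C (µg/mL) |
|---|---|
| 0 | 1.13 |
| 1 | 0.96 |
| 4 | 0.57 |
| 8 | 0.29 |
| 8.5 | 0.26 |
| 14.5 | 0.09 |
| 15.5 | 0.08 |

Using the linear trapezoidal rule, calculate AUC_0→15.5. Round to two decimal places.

AUC = 6.33 µg/mL·h

Trapezoidal AUC_0→15.5:
  [0→1]: (1.13+0.96)/2 × 1 = 1.045
  [1→4]: (0.96+0.57)/2 × 3 = 2.295
  [4→8]: (0.57+0.29)/2 × 4 = 1.72
  [8→8.5]: (0.29+0.26)/2 × 0.5 = 0.1375
  [8.5→14.5]: (0.26+0.09)/2 × 6 = 1.05
  [14.5→15.5]: (0.09+0.08)/2 × 1 = 0.085
  Sum = 6.3325 µg/mL·h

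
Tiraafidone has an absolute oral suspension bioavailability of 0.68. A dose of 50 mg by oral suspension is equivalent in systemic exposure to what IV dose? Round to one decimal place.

Systemic exposure from an extravascular dose = F × D_ev, so the equivalent IV dose is F × D_ev.
D_iv = F × D_ev = 0.68 × 50 = 34 mg

D_iv = 34.0 mg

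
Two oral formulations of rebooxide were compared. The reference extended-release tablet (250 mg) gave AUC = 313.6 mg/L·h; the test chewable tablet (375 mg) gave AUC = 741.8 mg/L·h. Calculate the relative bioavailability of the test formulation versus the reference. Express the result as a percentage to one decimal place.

F_rel = (AUC_test/D_test) / (AUC_ref/D_ref)
      = (741.8/375) / (313.6/250)
      = 1.97813 / 1.2544 = 1.5770 = 157.70%

F_rel = 157.7%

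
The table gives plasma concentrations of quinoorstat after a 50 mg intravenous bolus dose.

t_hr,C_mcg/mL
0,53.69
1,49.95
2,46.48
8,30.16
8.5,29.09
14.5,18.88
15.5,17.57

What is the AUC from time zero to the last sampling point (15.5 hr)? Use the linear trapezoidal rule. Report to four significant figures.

AUC = 506.9 mcg/mL·hr

Trapezoidal AUC_0→15.5:
  [0→1]: (53.69+49.95)/2 × 1 = 51.82
  [1→2]: (49.95+46.48)/2 × 1 = 48.215
  [2→8]: (46.48+30.16)/2 × 6 = 229.92
  [8→8.5]: (30.16+29.09)/2 × 0.5 = 14.8125
  [8.5→14.5]: (29.09+18.88)/2 × 6 = 143.91
  [14.5→15.5]: (18.88+17.57)/2 × 1 = 18.225
  Sum = 506.9025 mcg/mL·hr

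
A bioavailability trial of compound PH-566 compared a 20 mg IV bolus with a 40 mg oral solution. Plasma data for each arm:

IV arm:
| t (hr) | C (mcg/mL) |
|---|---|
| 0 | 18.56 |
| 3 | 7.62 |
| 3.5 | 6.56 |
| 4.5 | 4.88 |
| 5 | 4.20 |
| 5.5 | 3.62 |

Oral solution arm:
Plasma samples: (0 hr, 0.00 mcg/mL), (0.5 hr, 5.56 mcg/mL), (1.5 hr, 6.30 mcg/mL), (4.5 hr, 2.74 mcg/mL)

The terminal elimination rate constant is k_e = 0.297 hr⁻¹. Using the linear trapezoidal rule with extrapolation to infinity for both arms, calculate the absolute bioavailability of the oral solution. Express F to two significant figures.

Trapezoidal AUC_0→5.5 (IV):
  [0→3]: (18.56+7.62)/2 × 3 = 39.27
  [3→3.5]: (7.62+6.56)/2 × 0.5 = 3.545
  [3.5→4.5]: (6.56+4.88)/2 × 1 = 5.72
  [4.5→5]: (4.88+4.20)/2 × 0.5 = 2.27
  [5→5.5]: (4.20+3.62)/2 × 0.5 = 1.955
  Sum = 52.76 mcg/mL·hr
IV tail: 3.62/0.297 = 12.189; AUC_iv,0→∞ = 52.76 + 12.189 = 64.949 mcg/mL·hr
Trapezoidal AUC_0→4.5 (oral solution):
  [0→0.5]: (0.00+5.56)/2 × 0.5 = 1.39
  [0.5→1.5]: (5.56+6.30)/2 × 1 = 5.93
  [1.5→4.5]: (6.30+2.74)/2 × 3 = 13.56
  Sum = 20.88 mcg/mL·hr
oral solution tail: 2.74/0.297 = 9.226; AUC_ev,0→∞ = 20.88 + 9.226 = 30.106 mcg/mL·hr
F = (AUC_ev/D_ev)/(AUC_iv/D_iv) = (30.106/40)/(64.949/20) = 0.75265/3.24745 = 0.2318

F = 0.23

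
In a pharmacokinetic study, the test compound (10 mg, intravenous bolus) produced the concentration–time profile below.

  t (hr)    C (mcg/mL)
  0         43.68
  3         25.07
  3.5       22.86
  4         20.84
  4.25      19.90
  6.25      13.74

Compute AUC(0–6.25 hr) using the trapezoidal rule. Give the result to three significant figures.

Trapezoidal AUC_0→6.25:
  [0→3]: (43.68+25.07)/2 × 3 = 103.125
  [3→3.5]: (25.07+22.86)/2 × 0.5 = 11.9825
  [3.5→4]: (22.86+20.84)/2 × 0.5 = 10.925
  [4→4.25]: (20.84+19.90)/2 × 0.25 = 5.0925
  [4.25→6.25]: (19.90+13.74)/2 × 2 = 33.64
  Sum = 164.765 mcg/mL·hr

AUC = 165 mcg/mL·hr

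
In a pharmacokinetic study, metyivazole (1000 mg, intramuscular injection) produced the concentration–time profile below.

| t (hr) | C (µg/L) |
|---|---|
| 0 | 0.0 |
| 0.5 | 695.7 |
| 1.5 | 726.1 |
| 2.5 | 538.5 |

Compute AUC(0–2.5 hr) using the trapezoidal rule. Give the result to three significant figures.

Trapezoidal AUC_0→2.5:
  [0→0.5]: (0.0+695.7)/2 × 0.5 = 173.925
  [0.5→1.5]: (695.7+726.1)/2 × 1 = 710.9
  [1.5→2.5]: (726.1+538.5)/2 × 1 = 632.3
  Sum = 1517.125 µg/L·hr

AUC = 1520 µg/L·hr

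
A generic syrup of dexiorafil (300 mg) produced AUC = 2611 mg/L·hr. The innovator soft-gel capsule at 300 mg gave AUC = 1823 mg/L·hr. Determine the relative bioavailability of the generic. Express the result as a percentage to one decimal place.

F_rel = 143.2%

F_rel = (AUC_test/D_test) / (AUC_ref/D_ref)
      = (2611/300) / (1823/300)
      = 8.70333 / 6.07667 = 1.4323 = 143.23%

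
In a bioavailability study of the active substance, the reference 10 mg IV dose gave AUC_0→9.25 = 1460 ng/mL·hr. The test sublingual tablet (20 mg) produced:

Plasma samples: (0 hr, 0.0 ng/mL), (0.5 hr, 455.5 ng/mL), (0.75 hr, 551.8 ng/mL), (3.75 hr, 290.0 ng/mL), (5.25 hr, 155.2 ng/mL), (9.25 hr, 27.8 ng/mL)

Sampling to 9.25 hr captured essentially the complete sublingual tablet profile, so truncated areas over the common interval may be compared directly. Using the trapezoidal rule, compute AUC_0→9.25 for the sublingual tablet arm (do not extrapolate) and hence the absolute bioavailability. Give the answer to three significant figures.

Trapezoidal AUC_0→9.25 (sublingual tablet):
  [0→0.5]: (0.0+455.5)/2 × 0.5 = 113.875
  [0.5→0.75]: (455.5+551.8)/2 × 0.25 = 125.9125
  [0.75→3.75]: (551.8+290.0)/2 × 3 = 1262.7
  [3.75→5.25]: (290.0+155.2)/2 × 1.5 = 333.9
  [5.25→9.25]: (155.2+27.8)/2 × 4 = 366.0
  Sum = 2202.3875 ng/mL·hr
F = (AUC_ev/D_ev)/(AUC_iv/D_iv) = (2202.3875/20)/(1460/10) = 110.119/146 = 0.7542

F = 0.754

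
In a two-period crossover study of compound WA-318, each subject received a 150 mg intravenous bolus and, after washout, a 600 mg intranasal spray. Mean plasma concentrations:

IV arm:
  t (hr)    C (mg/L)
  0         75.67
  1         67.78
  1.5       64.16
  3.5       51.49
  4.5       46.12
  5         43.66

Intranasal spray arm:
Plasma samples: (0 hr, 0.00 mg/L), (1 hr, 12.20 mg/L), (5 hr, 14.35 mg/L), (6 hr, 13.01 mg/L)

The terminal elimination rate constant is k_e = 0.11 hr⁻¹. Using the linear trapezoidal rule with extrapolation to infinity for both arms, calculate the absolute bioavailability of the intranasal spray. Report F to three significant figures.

F = 0.0694

Trapezoidal AUC_0→5 (IV):
  [0→1]: (75.67+67.78)/2 × 1 = 71.725
  [1→1.5]: (67.78+64.16)/2 × 0.5 = 32.985
  [1.5→3.5]: (64.16+51.49)/2 × 2 = 115.65
  [3.5→4.5]: (51.49+46.12)/2 × 1 = 48.805
  [4.5→5]: (46.12+43.66)/2 × 0.5 = 22.445
  Sum = 291.61 mg/L·hr
IV tail: 43.66/0.11 = 396.909; AUC_iv,0→∞ = 291.61 + 396.909 = 688.519 mg/L·hr
Trapezoidal AUC_0→6 (intranasal spray):
  [0→1]: (0.00+12.20)/2 × 1 = 6.1
  [1→5]: (12.20+14.35)/2 × 4 = 53.1
  [5→6]: (14.35+13.01)/2 × 1 = 13.68
  Sum = 72.88 mg/L·hr
intranasal spray tail: 13.01/0.11 = 118.273; AUC_ev,0→∞ = 72.88 + 118.273 = 191.153 mg/L·hr
F = (AUC_ev/D_ev)/(AUC_iv/D_iv) = (191.153/600)/(688.519/150) = 0.318588/4.59013 = 0.0694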